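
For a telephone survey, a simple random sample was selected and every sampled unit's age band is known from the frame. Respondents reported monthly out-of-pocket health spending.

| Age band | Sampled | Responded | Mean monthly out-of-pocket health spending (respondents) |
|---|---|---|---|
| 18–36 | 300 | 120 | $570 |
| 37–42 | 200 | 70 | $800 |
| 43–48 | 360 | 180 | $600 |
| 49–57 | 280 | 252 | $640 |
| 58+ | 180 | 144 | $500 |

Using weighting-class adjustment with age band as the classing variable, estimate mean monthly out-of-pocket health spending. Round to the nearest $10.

$620

Response rates by class: 18–36 120/300 = 40%, 37–42 70/200 = 35%, 43–48 180/360 = 50%, 49–57 252/280 = 90%, 58+ 144/180 = 80%.
Weighting each respondent by the inverse class response rate inflates each class back to its sampled size, so the class weight is n_sampled:
  18–36: 300 × 570 = 171,000
  37–42: 200 × 800 = 160,000
  43–48: 360 × 600 = 216,000
  49–57: 280 × 640 = 179,200
  58+: 180 × 500 = 90,000
Adjusted estimate = 816,200 / 1,320 = 618.333 → $620.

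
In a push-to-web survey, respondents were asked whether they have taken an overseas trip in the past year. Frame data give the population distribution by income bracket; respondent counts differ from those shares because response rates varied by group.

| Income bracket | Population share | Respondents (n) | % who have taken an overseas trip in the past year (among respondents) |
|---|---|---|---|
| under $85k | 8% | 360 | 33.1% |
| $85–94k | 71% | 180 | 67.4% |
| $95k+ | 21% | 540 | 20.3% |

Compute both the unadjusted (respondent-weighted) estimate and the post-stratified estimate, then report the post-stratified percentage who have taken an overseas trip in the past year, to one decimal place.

54.8%

Unadjusted (pooled respondent) estimate weights by respondent counts:
  (360/1080)×33.1 + (180/1080)×67.4 + (540/1080)×20.3 = 32.4167%
Post-stratified estimate weights by population shares:
  0.08×33.1 + 0.71×67.4 + 0.21×20.3 = 54.765%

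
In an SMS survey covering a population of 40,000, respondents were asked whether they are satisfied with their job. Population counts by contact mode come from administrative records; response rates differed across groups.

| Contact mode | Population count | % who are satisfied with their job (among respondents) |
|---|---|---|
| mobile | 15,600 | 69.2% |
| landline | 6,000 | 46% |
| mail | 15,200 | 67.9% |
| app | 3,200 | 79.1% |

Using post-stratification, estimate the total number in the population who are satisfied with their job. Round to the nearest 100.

Apply each group's respondent rate to its population count:
  mobile: 15,600 × 69.2% = 10795.2
  landline: 6,000 × 46% = 2760
  mail: 15,200 × 67.9% = 10320.8
  app: 3,200 × 79.1% = 2531.2
Estimated total = 26407.2 → 26,400.

26,400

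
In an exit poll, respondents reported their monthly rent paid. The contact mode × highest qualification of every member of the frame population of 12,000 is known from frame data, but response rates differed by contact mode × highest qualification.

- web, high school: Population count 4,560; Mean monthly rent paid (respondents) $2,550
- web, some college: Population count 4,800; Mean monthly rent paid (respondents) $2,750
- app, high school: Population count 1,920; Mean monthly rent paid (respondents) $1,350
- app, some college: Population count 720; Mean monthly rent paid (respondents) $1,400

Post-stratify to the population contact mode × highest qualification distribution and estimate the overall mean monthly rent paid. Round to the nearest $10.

Reweight to the known contact mode × highest qualification distribution:
  web, high school: (4,560/12,000) × 2550 = 969
  web, some college: (4,800/12,000) × 2750 = 1100
  app, high school: (1,920/12,000) × 1350 = 216
  app, some college: (720/12,000) × 1400 = 84
Post-stratified estimate = 2369 → $2,370.

$2,370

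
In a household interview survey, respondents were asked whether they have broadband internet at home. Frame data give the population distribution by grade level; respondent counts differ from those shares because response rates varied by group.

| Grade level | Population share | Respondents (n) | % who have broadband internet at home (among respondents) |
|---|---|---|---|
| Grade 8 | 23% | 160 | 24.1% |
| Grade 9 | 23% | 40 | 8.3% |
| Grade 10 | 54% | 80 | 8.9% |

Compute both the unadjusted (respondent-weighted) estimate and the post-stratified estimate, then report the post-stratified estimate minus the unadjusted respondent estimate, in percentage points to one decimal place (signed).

-5.2 percentage points

Without adjustment, the pooled respondent share is:
  (160/280)×24.1 + (40/280)×8.3 + (80/280)×8.9 = 17.5%
Reweighting by population grade level shares:
  0.23×24.1 + 0.23×8.3 + 0.54×8.9 = 12.258%
Difference = 12.258 − 17.5 = -5.242 pp.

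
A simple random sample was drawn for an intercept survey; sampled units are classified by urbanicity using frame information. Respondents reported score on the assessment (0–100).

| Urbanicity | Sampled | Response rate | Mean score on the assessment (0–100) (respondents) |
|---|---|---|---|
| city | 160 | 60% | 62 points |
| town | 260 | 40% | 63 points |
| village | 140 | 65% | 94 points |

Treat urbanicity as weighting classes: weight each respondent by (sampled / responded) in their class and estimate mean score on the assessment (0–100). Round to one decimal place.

With weight = n_sampled/n_responded per class, the weighted class total is n_sampled:
  city: 160 × 62 = 9920
  town: 260 × 63 = 16,380
  village: 140 × 94 = 13,160
Adjusted estimate = 39,460 / 560 = 70.4643 → 70.5.

70.5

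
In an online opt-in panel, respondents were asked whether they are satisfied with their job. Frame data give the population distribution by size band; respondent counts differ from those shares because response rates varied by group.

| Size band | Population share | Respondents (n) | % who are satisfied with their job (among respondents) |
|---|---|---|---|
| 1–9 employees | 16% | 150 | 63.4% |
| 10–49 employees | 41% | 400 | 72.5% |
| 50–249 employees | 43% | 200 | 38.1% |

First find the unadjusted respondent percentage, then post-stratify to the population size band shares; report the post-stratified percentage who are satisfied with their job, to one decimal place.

56.3%

Without adjustment, the pooled respondent share is:
  (150/750)×63.4 + (400/750)×72.5 + (200/750)×38.1 = 61.5067%
Reweighting by population size band shares:
  0.16×63.4 + 0.41×72.5 + 0.43×38.1 = 56.252%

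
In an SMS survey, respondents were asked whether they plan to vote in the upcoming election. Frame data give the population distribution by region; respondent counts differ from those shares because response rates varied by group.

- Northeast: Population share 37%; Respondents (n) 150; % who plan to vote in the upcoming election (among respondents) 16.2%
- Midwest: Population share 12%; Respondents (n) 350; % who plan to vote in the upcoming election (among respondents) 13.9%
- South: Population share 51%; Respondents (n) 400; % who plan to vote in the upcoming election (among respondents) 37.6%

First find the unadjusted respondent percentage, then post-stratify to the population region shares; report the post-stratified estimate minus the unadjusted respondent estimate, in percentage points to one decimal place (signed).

+2.0 percentage points

Naive respondent-only estimate (weights = respondent counts):
  (150/900)×16.2 + (350/900)×13.9 + (400/900)×37.6 = 24.8167%
Post-stratified estimate weights by population shares:
  0.37×16.2 + 0.12×13.9 + 0.51×37.6 = 26.838%
Difference = 26.838 − 24.8167 = 2.0213 pp.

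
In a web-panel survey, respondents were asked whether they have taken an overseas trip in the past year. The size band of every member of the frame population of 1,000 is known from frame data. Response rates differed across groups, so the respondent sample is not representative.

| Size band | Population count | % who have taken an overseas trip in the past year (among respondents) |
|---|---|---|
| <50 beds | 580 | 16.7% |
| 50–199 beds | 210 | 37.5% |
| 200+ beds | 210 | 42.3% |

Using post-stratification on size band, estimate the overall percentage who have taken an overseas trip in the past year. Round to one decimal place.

Each cell contributes population-share × respondent value:
  <50 beds: (580/1,000) × 16.7 = 9.686
  50–199 beds: (210/1,000) × 37.5 = 7.875
  200+ beds: (210/1,000) × 42.3 = 8.883
Post-stratified estimate = 26.444 → 26.4%.

26.4%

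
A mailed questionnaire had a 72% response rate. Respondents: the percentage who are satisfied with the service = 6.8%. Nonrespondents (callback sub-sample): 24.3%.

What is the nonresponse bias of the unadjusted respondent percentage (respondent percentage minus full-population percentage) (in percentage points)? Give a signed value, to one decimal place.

Nonresponse fraction = 1 − 0.72 = 0.28.
Bias = (nonresponse fraction) × (respondent percentage − nonrespondent percentage)
     = 0.28 × (6.8 − 24.3) = 0.28 × -17.5 = -4.9.

-4.9 percentage points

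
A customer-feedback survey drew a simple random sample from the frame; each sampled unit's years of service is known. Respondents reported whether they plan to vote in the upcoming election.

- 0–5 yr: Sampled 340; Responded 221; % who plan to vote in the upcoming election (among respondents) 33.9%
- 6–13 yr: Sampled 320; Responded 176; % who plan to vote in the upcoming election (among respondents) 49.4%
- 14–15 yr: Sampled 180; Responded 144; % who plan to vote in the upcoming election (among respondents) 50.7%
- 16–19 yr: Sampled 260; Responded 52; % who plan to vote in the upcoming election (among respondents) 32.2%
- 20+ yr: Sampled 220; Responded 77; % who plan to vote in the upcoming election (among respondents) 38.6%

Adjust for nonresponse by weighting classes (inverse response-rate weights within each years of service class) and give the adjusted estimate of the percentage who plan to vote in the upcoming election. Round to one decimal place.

40.4%

Class response rates: 0–5 yr 221/340 = 65%, 6–13 yr 176/320 = 55%, 14–15 yr 144/180 = 80%, 16–19 yr 52/260 = 20%, 20+ yr 77/220 = 35%.
Each respondent's weight = sampled/responded in their class; summing within a class gives n_sampled, so:
  0–5 yr: 340 × 33.9 = 11,526
  6–13 yr: 320 × 49.4 = 15,808
  14–15 yr: 180 × 50.7 = 9126
  16–19 yr: 260 × 32.2 = 8372
  20+ yr: 220 × 38.6 = 8492
Adjusted estimate = 53,324 / 1,320 = 40.397 → 40.4%.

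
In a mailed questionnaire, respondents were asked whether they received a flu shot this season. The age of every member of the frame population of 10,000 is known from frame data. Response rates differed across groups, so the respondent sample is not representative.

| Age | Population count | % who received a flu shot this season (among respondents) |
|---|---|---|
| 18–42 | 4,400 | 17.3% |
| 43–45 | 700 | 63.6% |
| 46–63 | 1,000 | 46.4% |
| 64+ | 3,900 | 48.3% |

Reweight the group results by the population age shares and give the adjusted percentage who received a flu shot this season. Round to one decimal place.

35.5%

Reweight to the known age distribution:
  18–42: (4,400/10,000) × 17.3 = 7.612
  43–45: (700/10,000) × 63.6 = 4.452
  46–63: (1,000/10,000) × 46.4 = 4.64
  64+: (3,900/10,000) × 48.3 = 18.837
Post-stratified estimate = 35.541 → 35.5%.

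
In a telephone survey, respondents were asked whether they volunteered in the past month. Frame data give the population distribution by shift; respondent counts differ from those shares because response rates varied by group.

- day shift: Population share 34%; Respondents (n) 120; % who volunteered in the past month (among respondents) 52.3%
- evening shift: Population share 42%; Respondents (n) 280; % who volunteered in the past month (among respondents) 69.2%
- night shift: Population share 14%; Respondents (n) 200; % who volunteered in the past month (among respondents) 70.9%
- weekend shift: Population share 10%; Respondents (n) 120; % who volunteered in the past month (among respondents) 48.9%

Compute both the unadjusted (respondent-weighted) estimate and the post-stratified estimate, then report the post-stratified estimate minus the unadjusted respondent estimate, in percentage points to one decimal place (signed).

-1.8 percentage points

Without adjustment, the pooled respondent share is:
  (120/720)×52.3 + (280/720)×69.2 + (200/720)×70.9 + (120/720)×48.9 = 63.4722%
Post-stratified estimate weights by population shares:
  0.34×52.3 + 0.42×69.2 + 0.14×70.9 + 0.1×48.9 = 61.662%
Difference = 61.662 − 63.4722 = -1.8102 pp.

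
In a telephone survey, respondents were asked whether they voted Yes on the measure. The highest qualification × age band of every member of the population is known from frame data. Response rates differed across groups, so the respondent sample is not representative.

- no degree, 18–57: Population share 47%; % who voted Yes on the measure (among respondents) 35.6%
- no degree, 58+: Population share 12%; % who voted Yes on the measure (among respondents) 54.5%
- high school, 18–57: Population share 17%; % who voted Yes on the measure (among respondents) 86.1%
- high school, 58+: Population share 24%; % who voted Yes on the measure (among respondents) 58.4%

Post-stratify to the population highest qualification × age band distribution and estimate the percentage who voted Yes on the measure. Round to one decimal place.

51.9%

Reweight to the known highest qualification × age band distribution:
  no degree, 18–57: 0.47 × 35.6 = 16.732
  no degree, 58+: 0.12 × 54.5 = 6.54
  high school, 18–57: 0.17 × 86.1 = 14.637
  high school, 58+: 0.24 × 58.4 = 14.016
Post-stratified estimate = 51.925 → 51.9%.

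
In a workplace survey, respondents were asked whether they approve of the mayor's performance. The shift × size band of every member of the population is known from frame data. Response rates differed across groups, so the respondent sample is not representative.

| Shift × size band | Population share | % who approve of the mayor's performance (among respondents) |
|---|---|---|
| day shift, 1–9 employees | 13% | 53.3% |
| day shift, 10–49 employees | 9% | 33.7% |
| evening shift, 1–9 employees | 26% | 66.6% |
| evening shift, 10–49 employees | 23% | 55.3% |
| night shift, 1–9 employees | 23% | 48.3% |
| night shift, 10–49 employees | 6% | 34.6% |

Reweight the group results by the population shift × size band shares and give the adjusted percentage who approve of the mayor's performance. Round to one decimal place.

Weight each group's respondent value by its population share:
  day shift, 1–9 employees: 0.13 × 53.3 = 6.929
  day shift, 10–49 employees: 0.09 × 33.7 = 3.033
  evening shift, 1–9 employees: 0.26 × 66.6 = 17.316
  evening shift, 10–49 employees: 0.23 × 55.3 = 12.719
  night shift, 1–9 employees: 0.23 × 48.3 = 11.109
  night shift, 10–49 employees: 0.06 × 34.6 = 2.076
Post-stratified estimate = 53.182 → 53.2%.

53.2%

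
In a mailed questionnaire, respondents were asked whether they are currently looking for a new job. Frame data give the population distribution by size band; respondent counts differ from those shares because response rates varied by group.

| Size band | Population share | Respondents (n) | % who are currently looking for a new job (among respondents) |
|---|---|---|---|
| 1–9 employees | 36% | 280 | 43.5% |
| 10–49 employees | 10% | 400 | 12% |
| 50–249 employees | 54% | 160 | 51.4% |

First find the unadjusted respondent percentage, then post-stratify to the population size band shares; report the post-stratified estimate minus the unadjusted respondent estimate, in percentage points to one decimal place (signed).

+14.6 percentage points

Naive respondent-only estimate (weights = respondent counts):
  (280/840)×43.5 + (400/840)×12 + (160/840)×51.4 = 30.0048%
Post-stratified estimate weights by population shares:
  0.36×43.5 + 0.1×12 + 0.54×51.4 = 44.616%
Difference = 44.616 − 30.0048 = 14.6112 pp.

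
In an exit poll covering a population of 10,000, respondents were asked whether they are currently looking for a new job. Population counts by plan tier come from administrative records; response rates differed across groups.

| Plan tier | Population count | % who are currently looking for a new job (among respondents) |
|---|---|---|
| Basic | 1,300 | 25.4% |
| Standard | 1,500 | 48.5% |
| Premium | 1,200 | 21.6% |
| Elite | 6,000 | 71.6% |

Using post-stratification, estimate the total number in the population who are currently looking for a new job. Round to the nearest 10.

Apply each group's respondent rate to its population count:
  Basic: 1,300 × 25.4% = 330.2
  Standard: 1,500 × 48.5% = 727.5
  Premium: 1,200 × 21.6% = 259.2
  Elite: 6,000 × 71.6% = 4296
Estimated total = 5612.9 → 5,610.

5,610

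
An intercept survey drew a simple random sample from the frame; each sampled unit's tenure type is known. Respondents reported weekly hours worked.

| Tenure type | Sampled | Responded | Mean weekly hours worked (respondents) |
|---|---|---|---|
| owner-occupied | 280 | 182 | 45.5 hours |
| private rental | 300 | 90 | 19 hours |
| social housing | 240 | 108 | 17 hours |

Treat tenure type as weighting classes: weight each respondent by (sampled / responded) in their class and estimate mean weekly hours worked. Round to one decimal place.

27.5

Response rates by class: owner-occupied 182/280 = 65%, private rental 90/300 = 30%, social housing 108/240 = 45%.
With weight = n_sampled/n_responded per class, the weighted class total is n_sampled:
  owner-occupied: 280 × 45.5 = 12,740
  private rental: 300 × 19 = 5700
  social housing: 240 × 17 = 4080
Adjusted estimate = 22,520 / 820 = 27.4634 → 27.5.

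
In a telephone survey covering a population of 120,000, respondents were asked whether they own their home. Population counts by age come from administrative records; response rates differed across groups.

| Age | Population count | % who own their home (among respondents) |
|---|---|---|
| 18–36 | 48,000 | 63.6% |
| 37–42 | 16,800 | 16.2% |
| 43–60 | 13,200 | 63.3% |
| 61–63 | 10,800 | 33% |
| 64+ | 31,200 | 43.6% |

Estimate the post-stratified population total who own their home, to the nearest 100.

Estimated count per cell = population count × respondent percentage:
  18–36: 48,000 × 63.6% = 30,528
  37–42: 16,800 × 16.2% = 2721.6
  43–60: 13,200 × 63.3% = 8355.6
  61–63: 10,800 × 33% = 3564
  64+: 31,200 × 43.6% = 13603.2
Estimated total = 58772.4 → 58,800.

58,800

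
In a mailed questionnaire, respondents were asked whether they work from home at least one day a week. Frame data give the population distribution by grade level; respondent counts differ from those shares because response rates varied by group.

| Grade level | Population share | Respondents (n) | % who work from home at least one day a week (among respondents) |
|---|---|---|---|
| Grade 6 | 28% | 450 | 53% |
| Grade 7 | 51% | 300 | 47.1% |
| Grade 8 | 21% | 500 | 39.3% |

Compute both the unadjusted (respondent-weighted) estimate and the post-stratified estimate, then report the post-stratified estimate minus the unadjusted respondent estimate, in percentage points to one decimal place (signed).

Unadjusted (pooled respondent) estimate weights by respondent counts:
  (450/1250)×53 + (300/1250)×47.1 + (500/1250)×39.3 = 46.104%
Post-stratified estimate weights by population shares:
  0.28×53 + 0.51×47.1 + 0.21×39.3 = 47.114%
Difference = 47.114 − 46.104 = 1.01 pp.

+1.0 percentage points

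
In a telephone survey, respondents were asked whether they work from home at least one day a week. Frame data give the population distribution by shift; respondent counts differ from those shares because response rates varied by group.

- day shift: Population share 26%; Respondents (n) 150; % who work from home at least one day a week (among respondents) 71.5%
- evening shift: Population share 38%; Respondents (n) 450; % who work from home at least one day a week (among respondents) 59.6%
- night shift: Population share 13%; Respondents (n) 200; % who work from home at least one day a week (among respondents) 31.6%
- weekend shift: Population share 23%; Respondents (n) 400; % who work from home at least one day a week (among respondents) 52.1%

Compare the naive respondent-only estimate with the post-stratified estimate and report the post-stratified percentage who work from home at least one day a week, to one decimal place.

Naive respondent-only estimate (weights = respondent counts):
  (150/1200)×71.5 + (450/1200)×59.6 + (200/1200)×31.6 + (400/1200)×52.1 = 53.9208%
Post-stratified estimate weights by population shares:
  0.26×71.5 + 0.38×59.6 + 0.13×31.6 + 0.23×52.1 = 57.329%

57.3%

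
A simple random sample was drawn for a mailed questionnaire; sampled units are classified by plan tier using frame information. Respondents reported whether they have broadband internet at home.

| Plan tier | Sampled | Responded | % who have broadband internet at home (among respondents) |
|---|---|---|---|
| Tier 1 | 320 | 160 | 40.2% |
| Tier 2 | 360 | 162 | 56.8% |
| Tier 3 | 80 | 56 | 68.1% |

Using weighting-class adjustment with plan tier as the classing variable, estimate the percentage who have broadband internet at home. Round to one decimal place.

Class response rates: Tier 1 160/320 = 50%, Tier 2 162/360 = 45%, Tier 3 56/80 = 70%.
Each respondent's weight = sampled/responded in their class; summing within a class gives n_sampled, so:
  Tier 1: 320 × 40.2 = 12,864
  Tier 2: 360 × 56.8 = 20,448
  Tier 3: 80 × 68.1 = 5448
Adjusted estimate = 38,760 / 760 = 51 → 51.0%.

51.0%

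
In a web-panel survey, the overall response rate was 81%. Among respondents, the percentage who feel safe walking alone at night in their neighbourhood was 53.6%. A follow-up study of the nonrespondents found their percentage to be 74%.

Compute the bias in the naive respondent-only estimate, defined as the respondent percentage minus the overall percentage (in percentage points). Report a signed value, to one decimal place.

Nonresponse fraction = 1 − 0.81 = 0.19.
Bias = (nonresponse fraction) × (respondent percentage − nonrespondent percentage)
     = 0.19 × (53.6 − 74) = 0.19 × -20.4 = -3.876.

-3.9 percentage points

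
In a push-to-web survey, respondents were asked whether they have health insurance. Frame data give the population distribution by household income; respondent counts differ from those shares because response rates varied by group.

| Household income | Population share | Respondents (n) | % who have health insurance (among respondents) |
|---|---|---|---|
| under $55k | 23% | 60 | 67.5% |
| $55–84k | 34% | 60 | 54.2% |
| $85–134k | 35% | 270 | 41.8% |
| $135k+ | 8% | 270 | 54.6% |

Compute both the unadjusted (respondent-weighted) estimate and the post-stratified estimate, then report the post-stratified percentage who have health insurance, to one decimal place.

Without adjustment, the pooled respondent share is:
  (60/660)×67.5 + (60/660)×54.2 + (270/660)×41.8 + (270/660)×54.6 = 50.5%
Post-stratified estimate weights by population shares:
  0.23×67.5 + 0.34×54.2 + 0.35×41.8 + 0.08×54.6 = 52.951%

53.0%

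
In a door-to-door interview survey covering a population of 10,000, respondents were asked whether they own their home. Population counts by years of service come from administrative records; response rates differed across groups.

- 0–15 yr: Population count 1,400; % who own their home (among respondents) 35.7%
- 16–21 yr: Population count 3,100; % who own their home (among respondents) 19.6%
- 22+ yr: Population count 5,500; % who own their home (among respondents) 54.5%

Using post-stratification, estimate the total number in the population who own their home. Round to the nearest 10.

Each cell contributes its population count × the respondent rate:
  0–15 yr: 1,400 × 35.7% = 499.8
  16–21 yr: 3,100 × 19.6% = 607.6
  22+ yr: 5,500 × 54.5% = 2997.5
Estimated total = 4104.9 → 4,100.

4,100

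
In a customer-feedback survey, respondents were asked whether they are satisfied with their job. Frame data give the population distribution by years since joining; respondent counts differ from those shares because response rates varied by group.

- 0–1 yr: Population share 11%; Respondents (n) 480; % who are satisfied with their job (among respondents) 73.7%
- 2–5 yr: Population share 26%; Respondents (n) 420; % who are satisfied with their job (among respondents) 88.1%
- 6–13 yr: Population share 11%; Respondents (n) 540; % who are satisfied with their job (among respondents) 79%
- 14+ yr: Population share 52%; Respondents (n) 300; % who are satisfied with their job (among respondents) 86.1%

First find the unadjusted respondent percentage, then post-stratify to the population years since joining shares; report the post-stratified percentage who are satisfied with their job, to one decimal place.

84.5%

Naive respondent-only estimate (weights = respondent counts):
  (480/1740)×73.7 + (420/1740)×88.1 + (540/1740)×79 + (300/1740)×86.1 = 80.9586%
Reweighting by population years since joining shares:
  0.11×73.7 + 0.26×88.1 + 0.11×79 + 0.52×86.1 = 84.475%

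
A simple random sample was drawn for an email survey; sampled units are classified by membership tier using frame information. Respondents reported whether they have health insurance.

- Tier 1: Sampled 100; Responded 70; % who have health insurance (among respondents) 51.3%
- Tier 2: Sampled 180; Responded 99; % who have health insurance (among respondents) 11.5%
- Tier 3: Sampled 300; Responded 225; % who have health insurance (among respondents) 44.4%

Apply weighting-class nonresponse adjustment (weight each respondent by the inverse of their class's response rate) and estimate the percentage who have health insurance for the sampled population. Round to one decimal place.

35.4%

Response rates by class: Tier 1 70/100 = 70%, Tier 2 99/180 = 55%, Tier 3 225/300 = 75%.
Inverse-response-rate weighting restores each class to its sampled count, so class totals weight by n_sampled:
  Tier 1: 100 × 51.3 = 5130
  Tier 2: 180 × 11.5 = 2070
  Tier 3: 300 × 44.4 = 13,320
Adjusted estimate = 20,520 / 580 = 35.3793 → 35.4%.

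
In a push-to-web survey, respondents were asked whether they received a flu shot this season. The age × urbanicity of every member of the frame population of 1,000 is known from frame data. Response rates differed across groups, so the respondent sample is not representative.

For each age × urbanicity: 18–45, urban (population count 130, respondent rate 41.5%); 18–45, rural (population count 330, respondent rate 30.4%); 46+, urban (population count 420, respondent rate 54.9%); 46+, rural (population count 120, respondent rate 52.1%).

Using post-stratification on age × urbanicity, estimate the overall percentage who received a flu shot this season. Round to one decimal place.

44.7%

Reweight to the known age × urbanicity distribution:
  18–45, urban: (130/1,000) × 41.5 = 5.395
  18–45, rural: (330/1,000) × 30.4 = 10.032
  46+, urban: (420/1,000) × 54.9 = 23.058
  46+, rural: (120/1,000) × 52.1 = 6.252
Post-stratified estimate = 44.737 → 44.7%.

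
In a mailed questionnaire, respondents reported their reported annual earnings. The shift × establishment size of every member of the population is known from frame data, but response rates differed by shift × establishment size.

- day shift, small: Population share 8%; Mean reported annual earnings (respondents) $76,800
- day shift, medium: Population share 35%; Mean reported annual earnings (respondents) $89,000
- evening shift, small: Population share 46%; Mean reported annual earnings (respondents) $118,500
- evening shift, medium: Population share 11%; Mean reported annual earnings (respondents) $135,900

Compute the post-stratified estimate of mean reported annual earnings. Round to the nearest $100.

$106,800

Reweight to the known shift × establishment size distribution:
  day shift, small: 0.08 × 76,800 = 6144
  day shift, medium: 0.35 × 89,000 = 31,150
  evening shift, small: 0.46 × 118,500 = 54,510
  evening shift, medium: 0.11 × 135,900 = 14,949
Post-stratified estimate = 106,753 → $106,800.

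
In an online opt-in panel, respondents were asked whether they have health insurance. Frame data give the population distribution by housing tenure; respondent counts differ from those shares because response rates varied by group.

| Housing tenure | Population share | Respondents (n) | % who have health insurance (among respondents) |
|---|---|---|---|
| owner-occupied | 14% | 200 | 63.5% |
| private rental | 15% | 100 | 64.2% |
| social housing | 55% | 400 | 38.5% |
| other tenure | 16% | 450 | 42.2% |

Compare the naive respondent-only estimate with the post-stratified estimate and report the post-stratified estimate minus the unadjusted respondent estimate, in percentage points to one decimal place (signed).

Without adjustment, the pooled respondent share is:
  (200/1150)×63.5 + (100/1150)×64.2 + (400/1150)×38.5 + (450/1150)×42.2 = 46.5304%
Post-stratifying to population shares instead:
  0.14×63.5 + 0.15×64.2 + 0.55×38.5 + 0.16×42.2 = 46.447%
Difference = 46.447 − 46.5304 = -0.0834 pp.

-0.1 percentage points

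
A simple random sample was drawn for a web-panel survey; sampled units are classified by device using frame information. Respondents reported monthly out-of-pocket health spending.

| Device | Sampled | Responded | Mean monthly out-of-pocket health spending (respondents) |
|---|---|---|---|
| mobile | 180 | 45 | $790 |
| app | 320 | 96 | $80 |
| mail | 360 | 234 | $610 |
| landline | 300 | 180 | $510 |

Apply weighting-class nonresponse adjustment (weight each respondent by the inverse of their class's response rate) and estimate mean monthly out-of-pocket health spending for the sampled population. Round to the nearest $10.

$470

Response rates by class: mobile 45/180 = 25%, app 96/320 = 30%, mail 234/360 = 65%, landline 180/300 = 60%.
Each respondent's weight = sampled/responded in their class; summing within a class gives n_sampled, so:
  mobile: 180 × 790 = 142,200
  app: 320 × 80 = 25,600
  mail: 360 × 610 = 219,600
  landline: 300 × 510 = 153,000
Adjusted estimate = 540,400 / 1,160 = 465.862 → $470.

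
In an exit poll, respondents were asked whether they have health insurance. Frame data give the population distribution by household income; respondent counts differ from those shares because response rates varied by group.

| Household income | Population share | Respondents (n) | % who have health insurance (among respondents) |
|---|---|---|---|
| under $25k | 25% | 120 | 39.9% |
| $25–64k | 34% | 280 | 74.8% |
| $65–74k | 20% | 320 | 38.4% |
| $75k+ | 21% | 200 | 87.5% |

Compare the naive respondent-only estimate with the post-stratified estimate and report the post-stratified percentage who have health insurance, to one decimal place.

61.5%

Without adjustment, the pooled respondent share is:
  (120/920)×39.9 + (280/920)×74.8 + (320/920)×38.4 + (200/920)×87.5 = 60.3478%
Post-stratified estimate weights by population shares:
  0.25×39.9 + 0.34×74.8 + 0.2×38.4 + 0.21×87.5 = 61.462%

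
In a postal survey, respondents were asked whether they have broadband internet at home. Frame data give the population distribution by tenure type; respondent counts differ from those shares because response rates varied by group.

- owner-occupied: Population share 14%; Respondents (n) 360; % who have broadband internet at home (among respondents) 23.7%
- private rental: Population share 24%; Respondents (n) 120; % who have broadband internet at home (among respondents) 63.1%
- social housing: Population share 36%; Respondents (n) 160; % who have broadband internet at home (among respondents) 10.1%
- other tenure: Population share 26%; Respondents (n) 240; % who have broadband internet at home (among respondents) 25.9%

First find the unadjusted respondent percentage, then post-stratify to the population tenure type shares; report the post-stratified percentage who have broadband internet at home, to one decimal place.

Without adjustment, the pooled respondent share is:
  (360/880)×23.7 + (120/880)×63.1 + (160/880)×10.1 + (240/880)×25.9 = 27.2%
Post-stratified estimate weights by population shares:
  0.14×23.7 + 0.24×63.1 + 0.36×10.1 + 0.26×25.9 = 28.832%

28.8%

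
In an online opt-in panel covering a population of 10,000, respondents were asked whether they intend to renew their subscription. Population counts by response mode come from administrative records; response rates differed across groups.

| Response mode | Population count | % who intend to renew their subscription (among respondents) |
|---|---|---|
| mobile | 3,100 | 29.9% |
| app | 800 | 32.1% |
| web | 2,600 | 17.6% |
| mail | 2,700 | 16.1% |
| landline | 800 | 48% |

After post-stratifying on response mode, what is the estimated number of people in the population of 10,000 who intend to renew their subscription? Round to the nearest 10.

Estimated count per cell = population count × respondent percentage:
  mobile: 3,100 × 29.9% = 926.9
  app: 800 × 32.1% = 256.8
  web: 2,600 × 17.6% = 457.6
  mail: 2,700 × 16.1% = 434.7
  landline: 800 × 48% = 384
Estimated total = 2460 → 2,460.

2,460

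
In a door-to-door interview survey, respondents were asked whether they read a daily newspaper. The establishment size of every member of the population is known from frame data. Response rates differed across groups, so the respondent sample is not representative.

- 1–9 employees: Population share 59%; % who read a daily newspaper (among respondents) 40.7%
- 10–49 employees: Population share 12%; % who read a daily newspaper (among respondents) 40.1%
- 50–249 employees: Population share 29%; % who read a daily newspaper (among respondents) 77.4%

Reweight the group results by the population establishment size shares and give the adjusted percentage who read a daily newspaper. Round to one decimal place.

Reweight to the known establishment size distribution:
  1–9 employees: 0.59 × 40.7 = 24.013
  10–49 employees: 0.12 × 40.1 = 4.812
  50–249 employees: 0.29 × 77.4 = 22.446
Post-stratified estimate = 51.271 → 51.3%.

51.3%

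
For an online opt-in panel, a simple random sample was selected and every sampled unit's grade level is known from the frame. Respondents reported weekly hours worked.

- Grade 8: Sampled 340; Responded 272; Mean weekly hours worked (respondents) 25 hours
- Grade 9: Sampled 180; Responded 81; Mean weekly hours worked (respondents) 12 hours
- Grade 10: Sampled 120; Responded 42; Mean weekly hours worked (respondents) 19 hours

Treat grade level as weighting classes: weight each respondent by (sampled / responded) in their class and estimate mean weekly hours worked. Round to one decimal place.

Class response rates: Grade 8 272/340 = 80%, Grade 9 81/180 = 45%, Grade 10 42/120 = 35%.
Weighting each respondent by the inverse class response rate inflates each class back to its sampled size, so the class weight is n_sampled:
  Grade 8: 340 × 25 = 8500
  Grade 9: 180 × 12 = 2160
  Grade 10: 120 × 19 = 2280
Adjusted estimate = 12,940 / 640 = 20.2188 → 20.2.

20.2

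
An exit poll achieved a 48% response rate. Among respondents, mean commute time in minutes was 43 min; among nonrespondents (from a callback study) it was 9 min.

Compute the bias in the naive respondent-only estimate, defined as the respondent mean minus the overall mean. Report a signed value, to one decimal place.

Nonresponse fraction = 1 − 0.48 = 0.52.
Bias = (nonresponse fraction) × (respondent mean − nonrespondent mean)
     = 0.52 × (43 − 9) = 0.52 × 34 = 17.68.

+17.7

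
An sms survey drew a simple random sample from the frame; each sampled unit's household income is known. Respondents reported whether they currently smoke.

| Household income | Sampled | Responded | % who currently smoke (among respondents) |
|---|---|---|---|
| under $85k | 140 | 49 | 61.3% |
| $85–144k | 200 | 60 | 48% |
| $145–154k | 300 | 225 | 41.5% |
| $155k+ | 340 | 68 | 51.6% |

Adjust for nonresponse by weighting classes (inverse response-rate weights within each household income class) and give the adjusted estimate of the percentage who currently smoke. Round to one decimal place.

49.2%

Response rates by class: under $85k 49/140 = 35%, $85–144k 60/200 = 30%, $145–154k 225/300 = 75%, $155k+ 68/340 = 20%.
With weight = n_sampled/n_responded per class, the weighted class total is n_sampled:
  under $85k: 140 × 61.3 = 8582
  $85–144k: 200 × 48 = 9600
  $145–154k: 300 × 41.5 = 12,450
  $155k+: 340 × 51.6 = 17,544
Adjusted estimate = 48,176 / 980 = 49.1592 → 49.2%.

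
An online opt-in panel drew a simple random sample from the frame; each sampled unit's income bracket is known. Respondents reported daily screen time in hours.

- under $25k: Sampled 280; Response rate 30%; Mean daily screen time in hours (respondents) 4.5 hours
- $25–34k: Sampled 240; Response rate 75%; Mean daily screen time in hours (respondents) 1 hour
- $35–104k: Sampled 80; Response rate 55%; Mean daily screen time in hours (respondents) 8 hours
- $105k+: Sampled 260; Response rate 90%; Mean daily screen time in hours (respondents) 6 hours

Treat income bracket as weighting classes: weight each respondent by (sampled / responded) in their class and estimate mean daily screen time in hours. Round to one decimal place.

4.3

Each respondent's weight = sampled/responded in their class; summing within a class gives n_sampled, so:
  under $25k: 280 × 4.5 = 1260
  $25–34k: 240 × 1 = 240
  $35–104k: 80 × 8 = 640
  $105k+: 260 × 6 = 1560
Adjusted estimate = 3700 / 860 = 4.30233 → 4.3.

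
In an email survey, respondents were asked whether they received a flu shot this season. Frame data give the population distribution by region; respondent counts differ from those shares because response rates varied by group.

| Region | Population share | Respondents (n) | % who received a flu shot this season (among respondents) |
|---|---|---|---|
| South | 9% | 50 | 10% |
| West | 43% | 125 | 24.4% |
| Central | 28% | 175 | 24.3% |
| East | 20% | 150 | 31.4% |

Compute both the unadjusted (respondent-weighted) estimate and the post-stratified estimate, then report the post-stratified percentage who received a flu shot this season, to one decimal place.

Naive respondent-only estimate (weights = respondent counts):
  (50/500)×10 + (125/500)×24.4 + (175/500)×24.3 + (150/500)×31.4 = 25.025%
Post-stratified estimate weights by population shares:
  0.09×10 + 0.43×24.4 + 0.28×24.3 + 0.2×31.4 = 24.476%

24.5%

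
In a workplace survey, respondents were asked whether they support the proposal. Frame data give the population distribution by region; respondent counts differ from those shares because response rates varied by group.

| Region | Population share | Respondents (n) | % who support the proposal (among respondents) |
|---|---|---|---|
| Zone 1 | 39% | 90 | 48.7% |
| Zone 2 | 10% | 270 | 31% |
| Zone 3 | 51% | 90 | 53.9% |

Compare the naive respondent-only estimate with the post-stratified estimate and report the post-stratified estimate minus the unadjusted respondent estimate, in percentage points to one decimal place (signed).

+10.5 percentage points

Naive respondent-only estimate (weights = respondent counts):
  (90/450)×48.7 + (270/450)×31 + (90/450)×53.9 = 39.12%
Post-stratifying to population shares instead:
  0.39×48.7 + 0.1×31 + 0.51×53.9 = 49.582%
Difference = 49.582 − 39.12 = 10.462 pp.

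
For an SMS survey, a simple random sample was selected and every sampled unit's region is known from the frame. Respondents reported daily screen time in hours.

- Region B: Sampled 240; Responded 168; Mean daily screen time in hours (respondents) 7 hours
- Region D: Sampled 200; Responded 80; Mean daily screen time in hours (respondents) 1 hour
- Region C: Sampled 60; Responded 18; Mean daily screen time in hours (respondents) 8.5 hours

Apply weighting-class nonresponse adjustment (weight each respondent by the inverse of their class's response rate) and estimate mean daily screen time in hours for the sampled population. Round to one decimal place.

4.8

Class response rates: Region B 168/240 = 70%, Region D 80/200 = 40%, Region C 18/60 = 30%.
Weighting each respondent by the inverse class response rate inflates each class back to its sampled size, so the class weight is n_sampled:
  Region B: 240 × 7 = 1680
  Region D: 200 × 1 = 200
  Region C: 60 × 8.5 = 510
Adjusted estimate = 2390 / 500 = 4.78 → 4.8.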